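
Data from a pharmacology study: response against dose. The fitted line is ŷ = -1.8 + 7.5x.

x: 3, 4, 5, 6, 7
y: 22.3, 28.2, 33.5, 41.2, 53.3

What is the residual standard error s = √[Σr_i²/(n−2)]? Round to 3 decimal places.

s = 2.460

x=3: ŷ = -1.8 + 7.5·3 = 20.7; r = 22.3 − 20.7 = 1.6
x=4: ŷ = -1.8 + 7.5·4 = 28.2; r = 28.2 − 28.2 = 0
x=5: ŷ = -1.8 + 7.5·5 = 35.7; r = 33.5 − 35.7 = -2.2
x=6: ŷ = -1.8 + 7.5·6 = 43.2; r = 41.2 − 43.2 = -2
x=7: ŷ = -1.8 + 7.5·7 = 50.7; r = 53.3 − 50.7 = 2.6
SSE = 2.56 + 0 + 4.84 + 4 + 6.76 = 18.16
s = √(18.16/3) = √6.05333 ≈ 2.460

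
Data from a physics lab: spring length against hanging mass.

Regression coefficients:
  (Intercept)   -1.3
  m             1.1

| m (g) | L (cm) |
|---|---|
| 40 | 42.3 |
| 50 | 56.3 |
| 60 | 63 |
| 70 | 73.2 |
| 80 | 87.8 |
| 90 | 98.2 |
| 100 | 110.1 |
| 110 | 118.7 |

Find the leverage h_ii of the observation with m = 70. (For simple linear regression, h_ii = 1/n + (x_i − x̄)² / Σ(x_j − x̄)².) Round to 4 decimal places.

h = 0.1310

m̄ = (40 + 50 + 60 + 70 + 80 + 90 + 100 + 110)/8 = 75
Σ(m − m̄)² = 1225 + 625 + 225 + 25 + 25 + 225 + 625 + 1225 = 4200
h = 1/8 + (-5)²/4200 = 0.125 + 0.00595238 = 0.1310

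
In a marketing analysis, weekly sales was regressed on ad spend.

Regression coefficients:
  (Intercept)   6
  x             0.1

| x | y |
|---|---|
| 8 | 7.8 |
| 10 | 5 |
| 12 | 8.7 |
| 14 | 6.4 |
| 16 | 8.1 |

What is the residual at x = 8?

ŷ = 6 + 0.1·8 = 6.8
r = 7.8 − 6.8 = 1

r = 1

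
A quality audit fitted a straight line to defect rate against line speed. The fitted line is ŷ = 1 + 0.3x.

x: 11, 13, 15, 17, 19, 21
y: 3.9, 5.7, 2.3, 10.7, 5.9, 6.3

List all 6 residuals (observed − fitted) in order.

-0.4, 0.8, -3.2, 4.6, -0.8, -1

x=11: ŷ = 1 + 0.3·11 = 4.3; r = 3.9 − 4.3 = -0.4
x=13: ŷ = 1 + 0.3·13 = 4.9; r = 5.7 − 4.9 = 0.8
x=15: ŷ = 1 + 0.3·15 = 5.5; r = 2.3 − 5.5 = -3.2
x=17: ŷ = 1 + 0.3·17 = 6.1; r = 10.7 − 6.1 = 4.6
x=19: ŷ = 1 + 0.3·19 = 6.7; r = 5.9 − 6.7 = -0.8
x=21: ŷ = 1 + 0.3·21 = 7.3; r = 6.3 − 7.3 = -1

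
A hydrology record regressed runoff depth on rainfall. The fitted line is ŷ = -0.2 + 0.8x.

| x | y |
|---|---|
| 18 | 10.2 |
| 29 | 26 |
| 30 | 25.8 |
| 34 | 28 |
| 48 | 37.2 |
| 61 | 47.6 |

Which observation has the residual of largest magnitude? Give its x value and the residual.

x = 18, e = -4

x=18: ŷ = -0.2 + 0.8·18 = 14.2; e = 10.2 − 14.2 = -4
x=29: ŷ = -0.2 + 0.8·29 = 23; e = 26 − 23 = 3
x=30: ŷ = -0.2 + 0.8·30 = 23.8; e = 25.8 − 23.8 = 2
x=34: ŷ = -0.2 + 0.8·34 = 27; e = 28 − 27 = 1
x=48: ŷ = -0.2 + 0.8·48 = 38.2; e = 37.2 − 38.2 = -1
x=61: ŷ = -0.2 + 0.8·61 = 48.6; e = 47.6 − 48.6 = -1
Largest |e| is 4 at x = 18, residual -4.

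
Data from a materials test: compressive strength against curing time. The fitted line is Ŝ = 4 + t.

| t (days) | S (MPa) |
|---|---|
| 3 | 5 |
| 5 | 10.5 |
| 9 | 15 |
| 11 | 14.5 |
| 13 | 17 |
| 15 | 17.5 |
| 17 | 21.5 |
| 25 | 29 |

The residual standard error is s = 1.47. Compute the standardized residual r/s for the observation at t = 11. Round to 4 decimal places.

Ŝ = 4 + 11 = 15
r = 14.5 − 15 = -0.5
r/s = -0.5 / 1.47 = -0.3401

-0.3401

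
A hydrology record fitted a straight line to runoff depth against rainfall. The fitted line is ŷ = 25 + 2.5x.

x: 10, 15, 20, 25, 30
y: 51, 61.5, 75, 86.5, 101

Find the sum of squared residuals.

x=10: ŷ = 25 + 2.5·10 = 50; e = 51 − 50 = 1
x=15: ŷ = 25 + 2.5·15 = 62.5; e = 61.5 − 62.5 = -1
x=20: ŷ = 25 + 2.5·20 = 75; e = 75 − 75 = 0
x=25: ŷ = 25 + 2.5·25 = 87.5; e = 86.5 − 87.5 = -1
x=30: ŷ = 25 + 2.5·30 = 100; e = 101 − 100 = 1
SSE = 1 + 1 + 0 + 1 + 1 = 4

SSE = 4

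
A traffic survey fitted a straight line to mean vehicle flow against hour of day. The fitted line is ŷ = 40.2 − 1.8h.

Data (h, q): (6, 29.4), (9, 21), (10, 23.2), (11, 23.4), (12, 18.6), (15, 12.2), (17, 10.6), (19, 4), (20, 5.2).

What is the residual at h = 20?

ŷ = 40.2 − 1.8·20 = 4.2
r = 5.2 − 4.2 = 1

r = 1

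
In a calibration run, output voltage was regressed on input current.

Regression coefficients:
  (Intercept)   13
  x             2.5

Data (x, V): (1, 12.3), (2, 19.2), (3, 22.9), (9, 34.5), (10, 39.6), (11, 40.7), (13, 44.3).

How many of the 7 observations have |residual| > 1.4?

x=1: ŷ = 13 + 2.5·1 = 15.5; e = 12.3 − 15.5 = -3.2
x=2: ŷ = 13 + 2.5·2 = 18; e = 19.2 − 18 = 1.2
x=3: ŷ = 13 + 2.5·3 = 20.5; e = 22.9 − 20.5 = 2.4
x=9: ŷ = 13 + 2.5·9 = 35.5; e = 34.5 − 35.5 = -1
x=10: ŷ = 13 + 2.5·10 = 38; e = 39.6 − 38 = 1.6
x=11: ŷ = 13 + 2.5·11 = 40.5; e = 40.7 − 40.5 = 0.2
x=13: ŷ = 13 + 2.5·13 = 45.5; e = 44.3 − 45.5 = -1.2
|e| > 1.4: x=1 (|e|=3.2), x=3 (|e|=2.4), x=10 (|e|=1.6) → 3

3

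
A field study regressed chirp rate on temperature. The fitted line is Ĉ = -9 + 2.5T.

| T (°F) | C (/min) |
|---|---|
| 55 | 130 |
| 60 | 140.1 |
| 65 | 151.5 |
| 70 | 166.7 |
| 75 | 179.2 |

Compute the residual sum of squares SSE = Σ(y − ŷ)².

T=55: Ĉ = -9 + 2.5·55 = 128.5; r = 130 − 128.5 = 1.5
T=60: Ĉ = -9 + 2.5·60 = 141; r = 140.1 − 141 = -0.9
T=65: Ĉ = -9 + 2.5·65 = 153.5; r = 151.5 − 153.5 = -2
T=70: Ĉ = -9 + 2.5·70 = 166; r = 166.7 − 166 = 0.7
T=75: Ĉ = -9 + 2.5·75 = 178.5; r = 179.2 − 178.5 = 0.7
SSE = 2.25 + 0.81 + 4 + 0.49 + 0.49 = 8.04

SSE = 8.04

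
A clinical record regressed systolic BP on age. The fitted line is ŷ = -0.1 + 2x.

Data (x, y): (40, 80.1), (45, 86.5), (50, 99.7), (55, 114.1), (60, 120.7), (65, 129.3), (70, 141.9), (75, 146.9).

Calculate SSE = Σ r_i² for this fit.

x=40: ŷ = -0.1 + 2·40 = 79.9; r = 80.1 − 79.9 = 0.2
x=45: ŷ = -0.1 + 2·45 = 89.9; r = 86.5 − 89.9 = -3.4
x=50: ŷ = -0.1 + 2·50 = 99.9; r = 99.7 − 99.9 = -0.2
x=55: ŷ = -0.1 + 2·55 = 109.9; r = 114.1 − 109.9 = 4.2
x=60: ŷ = -0.1 + 2·60 = 119.9; r = 120.7 − 119.9 = 0.8
x=65: ŷ = -0.1 + 2·65 = 129.9; r = 129.3 − 129.9 = -0.6
x=70: ŷ = -0.1 + 2·70 = 139.9; r = 141.9 − 139.9 = 2
x=75: ŷ = -0.1 + 2·75 = 149.9; r = 146.9 − 149.9 = -3
SSE = 0.04 + 11.56 + 0.04 + 17.64 + 0.64 + 0.36 + 4 + 9 = 43.28

SSE = 43.28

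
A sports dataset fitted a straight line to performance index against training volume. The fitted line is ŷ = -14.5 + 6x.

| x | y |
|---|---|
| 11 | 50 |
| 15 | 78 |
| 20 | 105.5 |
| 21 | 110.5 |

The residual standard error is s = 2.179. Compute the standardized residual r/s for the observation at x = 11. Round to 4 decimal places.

ŷ = -14.5 + 6·11 = 51.5
r = 50 − 51.5 = -1.5
r/s = -1.5 / 2.179 = -0.6884

-0.6884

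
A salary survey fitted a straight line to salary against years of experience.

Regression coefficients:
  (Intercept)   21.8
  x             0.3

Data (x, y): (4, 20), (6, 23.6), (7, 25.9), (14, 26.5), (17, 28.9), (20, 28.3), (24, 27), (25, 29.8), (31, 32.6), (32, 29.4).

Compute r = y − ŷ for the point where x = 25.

ŷ = 21.8 + 0.3·25 = 29.3
r = 29.8 − 29.3 = 0.5

r = 0.5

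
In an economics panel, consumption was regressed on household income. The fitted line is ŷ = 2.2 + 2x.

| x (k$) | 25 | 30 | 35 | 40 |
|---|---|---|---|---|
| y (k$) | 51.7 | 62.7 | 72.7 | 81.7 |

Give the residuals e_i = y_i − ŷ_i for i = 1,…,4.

-0.5, 0.5, 0.5, -0.5

x=25: ŷ = 2.2 + 2·25 = 52.2; e = 51.7 − 52.2 = -0.5
x=30: ŷ = 2.2 + 2·30 = 62.2; e = 62.7 − 62.2 = 0.5
x=35: ŷ = 2.2 + 2·35 = 72.2; e = 72.7 − 72.2 = 0.5
x=40: ŷ = 2.2 + 2·40 = 82.2; e = 81.7 − 82.2 = -0.5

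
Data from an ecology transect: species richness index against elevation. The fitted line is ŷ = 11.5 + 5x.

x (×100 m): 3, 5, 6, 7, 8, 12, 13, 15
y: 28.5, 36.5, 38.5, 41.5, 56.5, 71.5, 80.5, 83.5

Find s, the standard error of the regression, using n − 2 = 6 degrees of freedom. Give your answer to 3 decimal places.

x=3: ŷ = 11.5 + 5·3 = 26.5; r = 28.5 − 26.5 = 2
x=5: ŷ = 11.5 + 5·5 = 36.5; r = 36.5 − 36.5 = 0
x=6: ŷ = 11.5 + 5·6 = 41.5; r = 38.5 − 41.5 = -3
x=7: ŷ = 11.5 + 5·7 = 46.5; r = 41.5 − 46.5 = -5
x=8: ŷ = 11.5 + 5·8 = 51.5; r = 56.5 − 51.5 = 5
x=12: ŷ = 11.5 + 5·12 = 71.5; r = 71.5 − 71.5 = 0
x=13: ŷ = 11.5 + 5·13 = 76.5; r = 80.5 − 76.5 = 4
x=15: ŷ = 11.5 + 5·15 = 86.5; r = 83.5 − 86.5 = -3
SSE = 4 + 0 + 9 + 25 + 25 + 0 + 16 + 9 = 88
s = √(88/6) = √14.6667 ≈ 3.830

s = 3.830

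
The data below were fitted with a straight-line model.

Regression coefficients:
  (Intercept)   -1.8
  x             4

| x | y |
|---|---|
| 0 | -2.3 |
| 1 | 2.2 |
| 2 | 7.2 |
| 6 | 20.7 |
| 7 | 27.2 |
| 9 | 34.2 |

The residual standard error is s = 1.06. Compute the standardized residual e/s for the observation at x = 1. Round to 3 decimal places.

0.000

ŷ = -1.8 + 4·1 = 2.2
e = 2.2 − 2.2 = 0
e/s = 0 / 1.06 = 0.000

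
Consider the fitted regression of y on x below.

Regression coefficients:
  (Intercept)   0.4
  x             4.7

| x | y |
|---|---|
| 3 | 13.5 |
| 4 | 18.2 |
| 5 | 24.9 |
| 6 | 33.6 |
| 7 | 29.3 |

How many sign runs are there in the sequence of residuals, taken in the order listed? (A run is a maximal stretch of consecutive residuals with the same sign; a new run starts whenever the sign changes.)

3 runs

x=3: ŷ = 0.4 + 4.7·3 = 14.5; e = 13.5 − 14.5 = -1
x=4: ŷ = 0.4 + 4.7·4 = 19.2; e = 18.2 − 19.2 = -1
x=5: ŷ = 0.4 + 4.7·5 = 23.9; e = 24.9 − 23.9 = 1
x=6: ŷ = 0.4 + 4.7·6 = 28.6; e = 33.6 − 28.6 = 5
x=7: ŷ = 0.4 + 4.7·7 = 33.3; e = 29.3 − 33.3 = -4
Signs: − − + + −
Runs: −×2, +×2, −×1 → 3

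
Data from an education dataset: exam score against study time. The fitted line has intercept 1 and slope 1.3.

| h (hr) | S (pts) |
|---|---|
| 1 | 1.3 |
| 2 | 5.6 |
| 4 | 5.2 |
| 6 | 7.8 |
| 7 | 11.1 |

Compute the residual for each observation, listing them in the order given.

h=1: Ŝ = 1 + 1.3·1 = 2.3; r = 1.3 − 2.3 = -1
h=2: Ŝ = 1 + 1.3·2 = 3.6; r = 5.6 − 3.6 = 2
h=4: Ŝ = 1 + 1.3·4 = 6.2; r = 5.2 − 6.2 = -1
h=6: Ŝ = 1 + 1.3·6 = 8.8; r = 7.8 − 8.8 = -1
h=7: Ŝ = 1 + 1.3·7 = 10.1; r = 11.1 − 10.1 = 1

-1, 2, -1, -1, 1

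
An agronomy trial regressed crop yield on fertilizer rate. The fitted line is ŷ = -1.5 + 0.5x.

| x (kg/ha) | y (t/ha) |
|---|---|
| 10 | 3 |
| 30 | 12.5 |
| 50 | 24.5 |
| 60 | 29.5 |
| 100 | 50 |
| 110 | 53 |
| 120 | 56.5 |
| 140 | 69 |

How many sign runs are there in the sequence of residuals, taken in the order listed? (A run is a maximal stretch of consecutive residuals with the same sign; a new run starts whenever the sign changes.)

x=10: ŷ = -1.5 + 0.5·10 = 3.5; r = 3 − 3.5 = -0.5
x=30: ŷ = -1.5 + 0.5·30 = 13.5; r = 12.5 − 13.5 = -1
x=50: ŷ = -1.5 + 0.5·50 = 23.5; r = 24.5 − 23.5 = 1
x=60: ŷ = -1.5 + 0.5·60 = 28.5; r = 29.5 − 28.5 = 1
x=100: ŷ = -1.5 + 0.5·100 = 48.5; r = 50 − 48.5 = 1.5
x=110: ŷ = -1.5 + 0.5·110 = 53.5; r = 53 − 53.5 = -0.5
x=120: ŷ = -1.5 + 0.5·120 = 58.5; r = 56.5 − 58.5 = -2
x=140: ŷ = -1.5 + 0.5·140 = 68.5; r = 69 − 68.5 = 0.5
Signs: − − + + + − − +
Runs: −×2, +×3, −×2, +×1 → 4

4 runs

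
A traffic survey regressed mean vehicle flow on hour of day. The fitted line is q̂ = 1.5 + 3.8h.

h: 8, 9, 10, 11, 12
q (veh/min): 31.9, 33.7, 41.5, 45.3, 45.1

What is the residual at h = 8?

q̂ = 1.5 + 3.8·8 = 31.9
r = 31.9 − 31.9 = 0

r = 0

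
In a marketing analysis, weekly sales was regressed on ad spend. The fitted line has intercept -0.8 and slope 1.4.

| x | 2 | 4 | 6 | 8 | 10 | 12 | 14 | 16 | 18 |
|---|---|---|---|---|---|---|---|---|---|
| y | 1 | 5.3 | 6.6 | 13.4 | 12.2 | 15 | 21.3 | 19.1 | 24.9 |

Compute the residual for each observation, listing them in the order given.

x=2: ŷ = -0.8 + 1.4·2 = 2; r = 1 − 2 = -1
x=4: ŷ = -0.8 + 1.4·4 = 4.8; r = 5.3 − 4.8 = 0.5
x=6: ŷ = -0.8 + 1.4·6 = 7.6; r = 6.6 − 7.6 = -1
x=8: ŷ = -0.8 + 1.4·8 = 10.4; r = 13.4 − 10.4 = 3
x=10: ŷ = -0.8 + 1.4·10 = 13.2; r = 12.2 − 13.2 = -1
x=12: ŷ = -0.8 + 1.4·12 = 16; r = 15 − 16 = -1
x=14: ŷ = -0.8 + 1.4·14 = 18.8; r = 21.3 − 18.8 = 2.5
x=16: ŷ = -0.8 + 1.4·16 = 21.6; r = 19.1 − 21.6 = -2.5
x=18: ŷ = -0.8 + 1.4·18 = 24.4; r = 24.9 − 24.4 = 0.5

-1, 0.5, -1, 3, -1, -1, 2.5, -2.5, 0.5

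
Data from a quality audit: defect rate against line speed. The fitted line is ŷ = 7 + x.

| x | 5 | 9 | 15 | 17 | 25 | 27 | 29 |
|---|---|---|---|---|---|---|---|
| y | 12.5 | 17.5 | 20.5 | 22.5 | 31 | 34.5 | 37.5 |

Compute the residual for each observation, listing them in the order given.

x=5: ŷ = 7 + 5 = 12; e = 12.5 − 12 = 0.5
x=9: ŷ = 7 + 9 = 16; e = 17.5 − 16 = 1.5
x=15: ŷ = 7 + 15 = 22; e = 20.5 − 22 = -1.5
x=17: ŷ = 7 + 17 = 24; e = 22.5 − 24 = -1.5
x=25: ŷ = 7 + 25 = 32; e = 31 − 32 = -1
x=27: ŷ = 7 + 27 = 34; e = 34.5 − 34 = 0.5
x=29: ŷ = 7 + 29 = 36; e = 37.5 − 36 = 1.5

0.5, 1.5, -1.5, -1.5, -1, 0.5, 1.5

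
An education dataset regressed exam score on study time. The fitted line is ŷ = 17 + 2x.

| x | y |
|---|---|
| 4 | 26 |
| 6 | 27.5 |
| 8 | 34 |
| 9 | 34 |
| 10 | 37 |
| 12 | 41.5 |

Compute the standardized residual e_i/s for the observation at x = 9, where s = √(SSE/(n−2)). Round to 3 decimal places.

x=4: ŷ = 17 + 2·4 = 25; e = 26 − 25 = 1
x=6: ŷ = 17 + 2·6 = 29; e = 27.5 − 29 = -1.5
x=8: ŷ = 17 + 2·8 = 33; e = 34 − 33 = 1
x=9: ŷ = 17 + 2·9 = 35; e = 34 − 35 = -1
x=10: ŷ = 17 + 2·10 = 37; e = 37 − 37 = 0
x=12: ŷ = 17 + 2·12 = 41; e = 41.5 − 41 = 0.5
SSE = 1 + 2.25 + 1 + 1 + 0 + 0.25 = 5.5
s = √(5.5/4) = 1.1726
e/s = -1 / 1.1726 = -0.853

-0.853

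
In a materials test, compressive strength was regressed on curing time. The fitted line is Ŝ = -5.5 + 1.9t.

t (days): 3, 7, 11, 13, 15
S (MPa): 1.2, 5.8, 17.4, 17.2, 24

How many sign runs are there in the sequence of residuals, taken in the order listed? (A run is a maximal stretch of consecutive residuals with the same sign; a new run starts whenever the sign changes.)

5 runs

t=3: Ŝ = -5.5 + 1.9·3 = 0.2; e = 1.2 − 0.2 = 1
t=7: Ŝ = -5.5 + 1.9·7 = 7.8; e = 5.8 − 7.8 = -2
t=11: Ŝ = -5.5 + 1.9·11 = 15.4; e = 17.4 − 15.4 = 2
t=13: Ŝ = -5.5 + 1.9·13 = 19.2; e = 17.2 − 19.2 = -2
t=15: Ŝ = -5.5 + 1.9·15 = 23; e = 24 − 23 = 1
Signs: + − + − +
Runs: +×1, −×1, +×1, −×1, +×1 → 5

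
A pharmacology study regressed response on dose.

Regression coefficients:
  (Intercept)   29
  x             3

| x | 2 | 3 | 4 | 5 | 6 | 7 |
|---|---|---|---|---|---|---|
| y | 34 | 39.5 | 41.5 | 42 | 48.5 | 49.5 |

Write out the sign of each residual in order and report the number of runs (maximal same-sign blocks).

5 runs

x=2: ŷ = 29 + 3·2 = 35; r = 34 − 35 = -1
x=3: ŷ = 29 + 3·3 = 38; r = 39.5 − 38 = 1.5
x=4: ŷ = 29 + 3·4 = 41; r = 41.5 − 41 = 0.5
x=5: ŷ = 29 + 3·5 = 44; r = 42 − 44 = -2
x=6: ŷ = 29 + 3·6 = 47; r = 48.5 − 47 = 1.5
x=7: ŷ = 29 + 3·7 = 50; r = 49.5 − 50 = -0.5
Signs: − + + − + −
Runs: −×1, +×2, −×1, +×1, −×1 → 5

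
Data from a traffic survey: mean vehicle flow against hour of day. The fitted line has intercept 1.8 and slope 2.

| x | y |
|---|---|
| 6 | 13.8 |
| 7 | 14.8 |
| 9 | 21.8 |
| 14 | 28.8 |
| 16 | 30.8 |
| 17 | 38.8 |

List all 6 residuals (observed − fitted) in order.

0, -1, 2, -1, -3, 3

x=6: ŷ = 1.8 + 2·6 = 13.8; e = 13.8 − 13.8 = 0
x=7: ŷ = 1.8 + 2·7 = 15.8; e = 14.8 − 15.8 = -1
x=9: ŷ = 1.8 + 2·9 = 19.8; e = 21.8 − 19.8 = 2
x=14: ŷ = 1.8 + 2·14 = 29.8; e = 28.8 − 29.8 = -1
x=16: ŷ = 1.8 + 2·16 = 33.8; e = 30.8 − 33.8 = -3
x=17: ŷ = 1.8 + 2·17 = 35.8; e = 38.8 − 35.8 = 3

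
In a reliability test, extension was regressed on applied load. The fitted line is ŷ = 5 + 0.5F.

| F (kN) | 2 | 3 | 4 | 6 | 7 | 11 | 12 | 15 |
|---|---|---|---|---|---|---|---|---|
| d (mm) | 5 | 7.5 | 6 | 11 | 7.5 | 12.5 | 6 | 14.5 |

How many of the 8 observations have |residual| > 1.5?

4

F=2: ŷ = 5 + 0.5·2 = 6; e = 5 − 6 = -1
F=3: ŷ = 5 + 0.5·3 = 6.5; e = 7.5 − 6.5 = 1
F=4: ŷ = 5 + 0.5·4 = 7; e = 6 − 7 = -1
F=6: ŷ = 5 + 0.5·6 = 8; e = 11 − 8 = 3
F=7: ŷ = 5 + 0.5·7 = 8.5; e = 7.5 − 8.5 = -1
F=11: ŷ = 5 + 0.5·11 = 10.5; e = 12.5 − 10.5 = 2
F=12: ŷ = 5 + 0.5·12 = 11; e = 6 − 11 = -5
F=15: ŷ = 5 + 0.5·15 = 12.5; e = 14.5 − 12.5 = 2
|e| > 1.5: F=6 (|e|=3), F=11 (|e|=2), F=12 (|e|=5), F=15 (|e|=2) → 4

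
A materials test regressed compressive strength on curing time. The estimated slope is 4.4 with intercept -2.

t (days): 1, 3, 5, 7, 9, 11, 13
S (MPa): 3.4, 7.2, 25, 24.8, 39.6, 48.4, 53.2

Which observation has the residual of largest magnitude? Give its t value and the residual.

t=1: Ŝ = -2 + 4.4·1 = 2.4; e = 3.4 − 2.4 = 1
t=3: Ŝ = -2 + 4.4·3 = 11.2; e = 7.2 − 11.2 = -4
t=5: Ŝ = -2 + 4.4·5 = 20; e = 25 − 20 = 5
t=7: Ŝ = -2 + 4.4·7 = 28.8; e = 24.8 − 28.8 = -4
t=9: Ŝ = -2 + 4.4·9 = 37.6; e = 39.6 − 37.6 = 2
t=11: Ŝ = -2 + 4.4·11 = 46.4; e = 48.4 − 46.4 = 2
t=13: Ŝ = -2 + 4.4·13 = 55.2; e = 53.2 − 55.2 = -2
Largest |e| is 5 at t = 5, residual 5.

t = 5, e = 5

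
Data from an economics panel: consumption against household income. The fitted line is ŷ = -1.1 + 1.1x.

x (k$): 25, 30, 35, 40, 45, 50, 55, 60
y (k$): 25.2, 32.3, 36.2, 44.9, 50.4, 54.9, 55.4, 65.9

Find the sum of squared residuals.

SSE = 29.04

x=25: ŷ = -1.1 + 1.1·25 = 26.4; e = 25.2 − 26.4 = -1.2
x=30: ŷ = -1.1 + 1.1·30 = 31.9; e = 32.3 − 31.9 = 0.4
x=35: ŷ = -1.1 + 1.1·35 = 37.4; e = 36.2 − 37.4 = -1.2
x=40: ŷ = -1.1 + 1.1·40 = 42.9; e = 44.9 − 42.9 = 2
x=45: ŷ = -1.1 + 1.1·45 = 48.4; e = 50.4 − 48.4 = 2
x=50: ŷ = -1.1 + 1.1·50 = 53.9; e = 54.9 − 53.9 = 1
x=55: ŷ = -1.1 + 1.1·55 = 59.4; e = 55.4 − 59.4 = -4
x=60: ŷ = -1.1 + 1.1·60 = 64.9; e = 65.9 − 64.9 = 1
SSE = 1.44 + 0.16 + 1.44 + 4 + 4 + 1 + 16 + 1 = 29.04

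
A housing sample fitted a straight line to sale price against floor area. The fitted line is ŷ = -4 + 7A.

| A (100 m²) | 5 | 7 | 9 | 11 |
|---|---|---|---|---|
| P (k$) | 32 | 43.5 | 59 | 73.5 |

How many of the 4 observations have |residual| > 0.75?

2

A=5: ŷ = -4 + 7·5 = 31; e = 32 − 31 = 1
A=7: ŷ = -4 + 7·7 = 45; e = 43.5 − 45 = -1.5
A=9: ŷ = -4 + 7·9 = 59; e = 59 − 59 = 0
A=11: ŷ = -4 + 7·11 = 73; e = 73.5 − 73 = 0.5
|e| > 0.75: A=5 (|e|=1), A=7 (|e|=1.5) → 2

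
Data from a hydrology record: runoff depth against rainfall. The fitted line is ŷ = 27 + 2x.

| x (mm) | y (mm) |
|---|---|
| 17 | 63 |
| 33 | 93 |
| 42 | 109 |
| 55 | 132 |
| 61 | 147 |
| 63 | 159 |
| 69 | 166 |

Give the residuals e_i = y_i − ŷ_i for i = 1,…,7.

2, 0, -2, -5, -2, 6, 1

x=17: ŷ = 27 + 2·17 = 61; e = 63 − 61 = 2
x=33: ŷ = 27 + 2·33 = 93; e = 93 − 93 = 0
x=42: ŷ = 27 + 2·42 = 111; e = 109 − 111 = -2
x=55: ŷ = 27 + 2·55 = 137; e = 132 − 137 = -5
x=61: ŷ = 27 + 2·61 = 149; e = 147 − 149 = -2
x=63: ŷ = 27 + 2·63 = 153; e = 159 − 153 = 6
x=69: ŷ = 27 + 2·69 = 165; e = 166 − 165 = 1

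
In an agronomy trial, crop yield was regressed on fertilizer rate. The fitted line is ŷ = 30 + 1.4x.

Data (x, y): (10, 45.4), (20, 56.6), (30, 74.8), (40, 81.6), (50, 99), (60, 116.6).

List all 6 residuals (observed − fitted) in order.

1.4, -1.4, 2.8, -4.4, -1, 2.6

x=10: ŷ = 30 + 1.4·10 = 44; r = 45.4 − 44 = 1.4
x=20: ŷ = 30 + 1.4·20 = 58; r = 56.6 − 58 = -1.4
x=30: ŷ = 30 + 1.4·30 = 72; r = 74.8 − 72 = 2.8
x=40: ŷ = 30 + 1.4·40 = 86; r = 81.6 − 86 = -4.4
x=50: ŷ = 30 + 1.4·50 = 100; r = 99 − 100 = -1
x=60: ŷ = 30 + 1.4·60 = 114; r = 116.6 − 114 = 2.6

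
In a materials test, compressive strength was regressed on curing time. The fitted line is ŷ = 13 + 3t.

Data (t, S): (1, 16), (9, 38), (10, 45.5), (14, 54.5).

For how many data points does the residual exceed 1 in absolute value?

t=1: ŷ = 13 + 3·1 = 16; e = 16 − 16 = 0
t=9: ŷ = 13 + 3·9 = 40; e = 38 − 40 = -2
t=10: ŷ = 13 + 3·10 = 43; e = 45.5 − 43 = 2.5
t=14: ŷ = 13 + 3·14 = 55; e = 54.5 − 55 = -0.5
|e| > 1: t=9 (|e|=2), t=10 (|e|=2.5) → 2

2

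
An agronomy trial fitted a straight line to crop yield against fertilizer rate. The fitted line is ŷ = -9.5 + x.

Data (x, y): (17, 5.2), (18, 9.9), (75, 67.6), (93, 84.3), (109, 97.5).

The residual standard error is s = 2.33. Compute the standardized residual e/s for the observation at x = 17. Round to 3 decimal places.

-0.987

ŷ = -9.5 + 17 = 7.5
e = 5.2 − 7.5 = -2.3
e/s = -2.3 / 2.33 = -0.987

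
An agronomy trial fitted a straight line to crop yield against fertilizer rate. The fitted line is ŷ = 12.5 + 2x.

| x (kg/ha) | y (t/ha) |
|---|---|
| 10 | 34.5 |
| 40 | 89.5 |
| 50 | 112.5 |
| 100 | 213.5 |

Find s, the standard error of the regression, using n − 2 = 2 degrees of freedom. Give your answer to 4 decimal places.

s = 2.6458

x=10: ŷ = 12.5 + 2·10 = 32.5; r = 34.5 − 32.5 = 2
x=40: ŷ = 12.5 + 2·40 = 92.5; r = 89.5 − 92.5 = -3
x=50: ŷ = 12.5 + 2·50 = 112.5; r = 112.5 − 112.5 = 0
x=100: ŷ = 12.5 + 2·100 = 212.5; r = 213.5 − 212.5 = 1
SSE = 4 + 9 + 0 + 1 = 14
s = √(14/2) = √7 ≈ 2.6458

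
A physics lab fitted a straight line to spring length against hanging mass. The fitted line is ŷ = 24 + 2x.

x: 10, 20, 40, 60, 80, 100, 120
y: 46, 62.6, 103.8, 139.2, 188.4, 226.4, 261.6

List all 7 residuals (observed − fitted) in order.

2, -1.4, -0.2, -4.8, 4.4, 2.4, -2.4

x=10: ŷ = 24 + 2·10 = 44; e = 46 − 44 = 2
x=20: ŷ = 24 + 2·20 = 64; e = 62.6 − 64 = -1.4
x=40: ŷ = 24 + 2·40 = 104; e = 103.8 − 104 = -0.2
x=60: ŷ = 24 + 2·60 = 144; e = 139.2 − 144 = -4.8
x=80: ŷ = 24 + 2·80 = 184; e = 188.4 − 184 = 4.4
x=100: ŷ = 24 + 2·100 = 224; e = 226.4 − 224 = 2.4
x=120: ŷ = 24 + 2·120 = 264; e = 261.6 − 264 = -2.4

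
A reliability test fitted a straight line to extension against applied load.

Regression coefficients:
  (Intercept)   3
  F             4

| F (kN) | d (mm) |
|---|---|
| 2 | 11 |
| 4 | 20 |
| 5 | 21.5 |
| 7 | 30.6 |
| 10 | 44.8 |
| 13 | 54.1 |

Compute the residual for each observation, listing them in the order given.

F=2: ŷ = 3 + 4·2 = 11; r = 11 − 11 = 0
F=4: ŷ = 3 + 4·4 = 19; r = 20 − 19 = 1
F=5: ŷ = 3 + 4·5 = 23; r = 21.5 − 23 = -1.5
F=7: ŷ = 3 + 4·7 = 31; r = 30.6 − 31 = -0.4
F=10: ŷ = 3 + 4·10 = 43; r = 44.8 − 43 = 1.8
F=13: ŷ = 3 + 4·13 = 55; r = 54.1 − 55 = -0.9

0, 1, -1.5, -0.4, 1.8, -0.9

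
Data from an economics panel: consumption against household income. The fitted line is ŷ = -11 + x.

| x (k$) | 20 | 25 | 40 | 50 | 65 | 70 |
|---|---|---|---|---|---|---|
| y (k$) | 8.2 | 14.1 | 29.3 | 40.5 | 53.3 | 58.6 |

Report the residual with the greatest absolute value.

r = 1.5

x=20: ŷ = -11 + 20 = 9; r = 8.2 − 9 = -0.8
x=25: ŷ = -11 + 25 = 14; r = 14.1 − 14 = 0.1
x=40: ŷ = -11 + 40 = 29; r = 29.3 − 29 = 0.3
x=50: ŷ = -11 + 50 = 39; r = 40.5 − 39 = 1.5
x=65: ŷ = -11 + 65 = 54; r = 53.3 − 54 = -0.7
x=70: ŷ = -11 + 70 = 59; r = 58.6 − 59 = -0.4
Largest |r| is 1.5 at x = 50, residual 1.5.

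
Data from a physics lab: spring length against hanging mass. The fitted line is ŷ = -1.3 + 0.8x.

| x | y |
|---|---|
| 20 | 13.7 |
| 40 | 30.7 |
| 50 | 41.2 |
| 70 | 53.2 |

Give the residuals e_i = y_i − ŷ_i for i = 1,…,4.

x=20: ŷ = -1.3 + 0.8·20 = 14.7; e = 13.7 − 14.7 = -1
x=40: ŷ = -1.3 + 0.8·40 = 30.7; e = 30.7 − 30.7 = 0
x=50: ŷ = -1.3 + 0.8·50 = 38.7; e = 41.2 − 38.7 = 2.5
x=70: ŷ = -1.3 + 0.8·70 = 54.7; e = 53.2 − 54.7 = -1.5

-1, 0, 2.5, -1.5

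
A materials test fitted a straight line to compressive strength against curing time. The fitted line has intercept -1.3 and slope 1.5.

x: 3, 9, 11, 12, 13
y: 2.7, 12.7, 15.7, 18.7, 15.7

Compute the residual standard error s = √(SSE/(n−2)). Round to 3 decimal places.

s = 1.915

x=3: ŷ = -1.3 + 1.5·3 = 3.2; e = 2.7 − 3.2 = -0.5
x=9: ŷ = -1.3 + 1.5·9 = 12.2; e = 12.7 − 12.2 = 0.5
x=11: ŷ = -1.3 + 1.5·11 = 15.2; e = 15.7 − 15.2 = 0.5
x=12: ŷ = -1.3 + 1.5·12 = 16.7; e = 18.7 − 16.7 = 2
x=13: ŷ = -1.3 + 1.5·13 = 18.2; e = 15.7 − 18.2 = -2.5
SSE = 0.25 + 0.25 + 0.25 + 4 + 6.25 = 11
s = √(11/3) = √3.66667 ≈ 1.915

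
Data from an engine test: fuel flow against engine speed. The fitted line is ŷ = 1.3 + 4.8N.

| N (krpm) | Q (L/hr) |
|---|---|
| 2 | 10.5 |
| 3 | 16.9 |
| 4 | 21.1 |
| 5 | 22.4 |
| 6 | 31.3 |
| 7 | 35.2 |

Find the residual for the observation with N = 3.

ŷ = 1.3 + 4.8·3 = 15.7
r = 16.9 − 15.7 = 1.2

r = 1.2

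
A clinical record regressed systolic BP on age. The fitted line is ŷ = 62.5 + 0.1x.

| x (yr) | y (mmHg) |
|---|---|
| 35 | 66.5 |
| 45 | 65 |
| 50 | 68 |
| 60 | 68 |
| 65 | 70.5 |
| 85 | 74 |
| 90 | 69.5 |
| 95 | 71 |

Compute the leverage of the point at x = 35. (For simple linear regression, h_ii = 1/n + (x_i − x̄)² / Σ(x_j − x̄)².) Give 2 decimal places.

x̄ = (35 + 45 + 50 + 60 + 65 + 85 + 90 + 95)/8 = 65.625
Σ(x − x̄)² = 937.891 + 425.391 + 244.141 + 31.6406 + 0.390625 + 375.391 + 594.141 + 862.891 = 3471.88
h = 1/8 + (-30.625)²/3471.88 = 0.125 + 0.27014 = 0.40

h = 0.40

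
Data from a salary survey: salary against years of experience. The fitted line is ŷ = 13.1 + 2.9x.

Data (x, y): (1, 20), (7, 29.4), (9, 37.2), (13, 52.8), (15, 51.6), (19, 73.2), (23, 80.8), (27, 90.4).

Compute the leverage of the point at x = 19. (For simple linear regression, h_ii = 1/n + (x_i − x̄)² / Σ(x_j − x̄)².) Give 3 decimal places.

h = 0.168

x̄ = (1 + 7 + 9 + 13 + 15 + 19 + 23 + 27)/8 = 14.25
Σ(x − x̄)² = 175.562 + 52.5625 + 27.5625 + 1.5625 + 0.5625 + 22.5625 + 76.5625 + 162.562 = 519.5
h = 1/8 + (4.75)²/519.5 = 0.125 + 0.0434312 = 0.168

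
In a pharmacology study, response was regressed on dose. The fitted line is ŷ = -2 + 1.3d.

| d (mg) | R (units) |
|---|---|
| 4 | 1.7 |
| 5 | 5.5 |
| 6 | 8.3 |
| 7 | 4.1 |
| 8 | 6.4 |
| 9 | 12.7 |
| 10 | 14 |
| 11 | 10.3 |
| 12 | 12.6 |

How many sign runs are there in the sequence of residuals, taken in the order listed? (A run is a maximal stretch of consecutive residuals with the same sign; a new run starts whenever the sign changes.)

5 runs

d=4: ŷ = -2 + 1.3·4 = 3.2; e = 1.7 − 3.2 = -1.5
d=5: ŷ = -2 + 1.3·5 = 4.5; e = 5.5 − 4.5 = 1
d=6: ŷ = -2 + 1.3·6 = 5.8; e = 8.3 − 5.8 = 2.5
d=7: ŷ = -2 + 1.3·7 = 7.1; e = 4.1 − 7.1 = -3
d=8: ŷ = -2 + 1.3·8 = 8.4; e = 6.4 − 8.4 = -2
d=9: ŷ = -2 + 1.3·9 = 9.7; e = 12.7 − 9.7 = 3
d=10: ŷ = -2 + 1.3·10 = 11; e = 14 − 11 = 3
d=11: ŷ = -2 + 1.3·11 = 12.3; e = 10.3 − 12.3 = -2
d=12: ŷ = -2 + 1.3·12 = 13.6; e = 12.6 − 13.6 = -1
Signs: − + + − − + + − −
Runs: −×1, +×2, −×2, +×2, −×2 → 5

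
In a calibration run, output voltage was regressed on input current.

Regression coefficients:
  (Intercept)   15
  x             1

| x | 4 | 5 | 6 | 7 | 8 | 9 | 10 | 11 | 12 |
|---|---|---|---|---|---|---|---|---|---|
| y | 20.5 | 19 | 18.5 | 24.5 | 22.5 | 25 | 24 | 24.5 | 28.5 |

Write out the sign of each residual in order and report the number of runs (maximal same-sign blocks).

7 runs

x=4: ŷ = 15 + 4 = 19; r = 20.5 − 19 = 1.5
x=5: ŷ = 15 + 5 = 20; r = 19 − 20 = -1
x=6: ŷ = 15 + 6 = 21; r = 18.5 − 21 = -2.5
x=7: ŷ = 15 + 7 = 22; r = 24.5 − 22 = 2.5
x=8: ŷ = 15 + 8 = 23; r = 22.5 − 23 = -0.5
x=9: ŷ = 15 + 9 = 24; r = 25 − 24 = 1
x=10: ŷ = 15 + 10 = 25; r = 24 − 25 = -1
x=11: ŷ = 15 + 11 = 26; r = 24.5 − 26 = -1.5
x=12: ŷ = 15 + 12 = 27; r = 28.5 − 27 = 1.5
Signs: + − − + − + − − +
Runs: +×1, −×2, +×1, −×1, +×1, −×2, +×1 → 7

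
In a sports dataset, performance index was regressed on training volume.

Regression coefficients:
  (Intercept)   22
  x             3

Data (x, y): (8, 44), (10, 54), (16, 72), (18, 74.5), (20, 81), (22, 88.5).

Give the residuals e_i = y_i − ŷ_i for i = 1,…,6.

x=8: ŷ = 22 + 3·8 = 46; e = 44 − 46 = -2
x=10: ŷ = 22 + 3·10 = 52; e = 54 − 52 = 2
x=16: ŷ = 22 + 3·16 = 70; e = 72 − 70 = 2
x=18: ŷ = 22 + 3·18 = 76; e = 74.5 − 76 = -1.5
x=20: ŷ = 22 + 3·20 = 82; e = 81 − 82 = -1
x=22: ŷ = 22 + 3·22 = 88; e = 88.5 − 88 = 0.5

-2, 2, 2, -1.5, -1, 0.5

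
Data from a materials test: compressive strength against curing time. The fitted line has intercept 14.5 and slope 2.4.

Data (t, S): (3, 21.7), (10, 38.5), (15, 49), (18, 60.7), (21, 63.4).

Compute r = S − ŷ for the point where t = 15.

ŷ = 14.5 + 2.4·15 = 50.5
r = 49 − 50.5 = -1.5

r = -1.5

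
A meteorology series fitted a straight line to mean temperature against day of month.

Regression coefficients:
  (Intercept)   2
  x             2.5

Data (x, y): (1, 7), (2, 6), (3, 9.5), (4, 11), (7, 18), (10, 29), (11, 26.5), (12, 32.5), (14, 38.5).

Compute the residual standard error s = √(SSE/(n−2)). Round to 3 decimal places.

s = 1.927

x=1: ŷ = 2 + 2.5·1 = 4.5; e = 7 − 4.5 = 2.5
x=2: ŷ = 2 + 2.5·2 = 7; e = 6 − 7 = -1
x=3: ŷ = 2 + 2.5·3 = 9.5; e = 9.5 − 9.5 = 0
x=4: ŷ = 2 + 2.5·4 = 12; e = 11 − 12 = -1
x=7: ŷ = 2 + 2.5·7 = 19.5; e = 18 − 19.5 = -1.5
x=10: ŷ = 2 + 2.5·10 = 27; e = 29 − 27 = 2
x=11: ŷ = 2 + 2.5·11 = 29.5; e = 26.5 − 29.5 = -3
x=12: ŷ = 2 + 2.5·12 = 32; e = 32.5 − 32 = 0.5
x=14: ŷ = 2 + 2.5·14 = 37; e = 38.5 − 37 = 1.5
SSE = 6.25 + 1 + 0 + 1 + 2.25 + 4 + 9 + 0.25 + 2.25 = 26
s = √(26/7) = √3.71429 ≈ 1.927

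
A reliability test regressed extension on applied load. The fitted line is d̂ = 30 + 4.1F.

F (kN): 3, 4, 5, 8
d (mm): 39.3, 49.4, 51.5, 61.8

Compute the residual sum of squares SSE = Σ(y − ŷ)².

SSE = 20

F=3: d̂ = 30 + 4.1·3 = 42.3; r = 39.3 − 42.3 = -3
F=4: d̂ = 30 + 4.1·4 = 46.4; r = 49.4 − 46.4 = 3
F=5: d̂ = 30 + 4.1·5 = 50.5; r = 51.5 − 50.5 = 1
F=8: d̂ = 30 + 4.1·8 = 62.8; r = 61.8 − 62.8 = -1
SSE = 9 + 9 + 1 + 1 = 20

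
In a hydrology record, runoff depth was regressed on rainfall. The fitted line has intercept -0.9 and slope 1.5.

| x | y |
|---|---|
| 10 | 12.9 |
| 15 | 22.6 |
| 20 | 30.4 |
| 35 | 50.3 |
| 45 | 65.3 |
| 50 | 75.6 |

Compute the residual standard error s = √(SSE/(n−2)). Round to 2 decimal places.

s = 1.56

x=10: ŷ = -0.9 + 1.5·10 = 14.1; r = 12.9 − 14.1 = -1.2
x=15: ŷ = -0.9 + 1.5·15 = 21.6; r = 22.6 − 21.6 = 1
x=20: ŷ = -0.9 + 1.5·20 = 29.1; r = 30.4 − 29.1 = 1.3
x=35: ŷ = -0.9 + 1.5·35 = 51.6; r = 50.3 − 51.6 = -1.3
x=45: ŷ = -0.9 + 1.5·45 = 66.6; r = 65.3 − 66.6 = -1.3
x=50: ŷ = -0.9 + 1.5·50 = 74.1; r = 75.6 − 74.1 = 1.5
SSE = 1.44 + 1 + 1.69 + 1.69 + 1.69 + 2.25 = 9.76
s = √(9.76/4) = √2.44 ≈ 1.56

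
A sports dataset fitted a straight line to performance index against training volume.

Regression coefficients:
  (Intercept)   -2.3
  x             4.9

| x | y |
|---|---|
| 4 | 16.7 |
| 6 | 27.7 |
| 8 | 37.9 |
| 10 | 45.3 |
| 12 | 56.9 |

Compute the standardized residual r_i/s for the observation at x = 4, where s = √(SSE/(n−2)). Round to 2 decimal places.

-0.53

x=4: ŷ = -2.3 + 4.9·4 = 17.3; r = 16.7 − 17.3 = -0.6
x=6: ŷ = -2.3 + 4.9·6 = 27.1; r = 27.7 − 27.1 = 0.6
x=8: ŷ = -2.3 + 4.9·8 = 36.9; r = 37.9 − 36.9 = 1
x=10: ŷ = -2.3 + 4.9·10 = 46.7; r = 45.3 − 46.7 = -1.4
x=12: ŷ = -2.3 + 4.9·12 = 56.5; r = 56.9 − 56.5 = 0.4
SSE = 0.36 + 0.36 + 1 + 1.96 + 0.16 = 3.84
s = √(3.84/3) = 1.13137
r/s = -0.6 / 1.13137 = -0.53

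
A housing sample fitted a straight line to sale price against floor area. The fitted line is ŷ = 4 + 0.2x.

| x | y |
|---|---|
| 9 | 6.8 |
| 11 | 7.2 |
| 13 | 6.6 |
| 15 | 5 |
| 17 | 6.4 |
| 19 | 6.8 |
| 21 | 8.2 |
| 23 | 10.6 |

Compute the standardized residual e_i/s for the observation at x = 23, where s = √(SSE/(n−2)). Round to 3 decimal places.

1.414

x=9: ŷ = 4 + 0.2·9 = 5.8; e = 6.8 − 5.8 = 1
x=11: ŷ = 4 + 0.2·11 = 6.2; e = 7.2 − 6.2 = 1
x=13: ŷ = 4 + 0.2·13 = 6.6; e = 6.6 − 6.6 = 0
x=15: ŷ = 4 + 0.2·15 = 7; e = 5 − 7 = -2
x=17: ŷ = 4 + 0.2·17 = 7.4; e = 6.4 − 7.4 = -1
x=19: ŷ = 4 + 0.2·19 = 7.8; e = 6.8 − 7.8 = -1
x=21: ŷ = 4 + 0.2·21 = 8.2; e = 8.2 − 8.2 = 0
x=23: ŷ = 4 + 0.2·23 = 8.6; e = 10.6 − 8.6 = 2
SSE = 1 + 1 + 0 + 4 + 1 + 1 + 0 + 4 = 12
s = √(12/6) = 1.41421
e/s = 2 / 1.41421 = 1.414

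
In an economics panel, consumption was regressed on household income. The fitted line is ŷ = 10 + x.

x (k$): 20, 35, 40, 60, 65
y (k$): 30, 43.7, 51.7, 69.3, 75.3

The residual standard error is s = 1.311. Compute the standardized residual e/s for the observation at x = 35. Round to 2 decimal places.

-0.99

ŷ = 10 + 35 = 45
e = 43.7 − 45 = -1.3
e/s = -1.3 / 1.311 = -0.99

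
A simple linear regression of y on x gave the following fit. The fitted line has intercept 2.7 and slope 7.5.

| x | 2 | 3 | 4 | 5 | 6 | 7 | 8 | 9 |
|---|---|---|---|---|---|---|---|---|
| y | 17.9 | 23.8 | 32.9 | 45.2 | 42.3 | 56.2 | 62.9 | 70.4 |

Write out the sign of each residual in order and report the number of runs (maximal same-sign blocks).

5 runs

x=2: ŷ = 2.7 + 7.5·2 = 17.7; e = 17.9 − 17.7 = 0.2
x=3: ŷ = 2.7 + 7.5·3 = 25.2; e = 23.8 − 25.2 = -1.4
x=4: ŷ = 2.7 + 7.5·4 = 32.7; e = 32.9 − 32.7 = 0.2
x=5: ŷ = 2.7 + 7.5·5 = 40.2; e = 45.2 − 40.2 = 5
x=6: ŷ = 2.7 + 7.5·6 = 47.7; e = 42.3 − 47.7 = -5.4
x=7: ŷ = 2.7 + 7.5·7 = 55.2; e = 56.2 − 55.2 = 1
x=8: ŷ = 2.7 + 7.5·8 = 62.7; e = 62.9 − 62.7 = 0.2
x=9: ŷ = 2.7 + 7.5·9 = 70.2; e = 70.4 − 70.2 = 0.2
Signs: + − + + − + + +
Runs: +×1, −×1, +×2, −×1, +×3 → 5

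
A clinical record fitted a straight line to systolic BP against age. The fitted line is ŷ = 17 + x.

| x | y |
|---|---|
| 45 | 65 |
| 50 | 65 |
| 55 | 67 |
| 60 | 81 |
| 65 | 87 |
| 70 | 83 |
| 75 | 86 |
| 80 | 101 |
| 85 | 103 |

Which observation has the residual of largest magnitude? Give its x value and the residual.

x = 75, r = -6

x=45: ŷ = 17 + 45 = 62; r = 65 − 62 = 3
x=50: ŷ = 17 + 50 = 67; r = 65 − 67 = -2
x=55: ŷ = 17 + 55 = 72; r = 67 − 72 = -5
x=60: ŷ = 17 + 60 = 77; r = 81 − 77 = 4
x=65: ŷ = 17 + 65 = 82; r = 87 − 82 = 5
x=70: ŷ = 17 + 70 = 87; r = 83 − 87 = -4
x=75: ŷ = 17 + 75 = 92; r = 86 − 92 = -6
x=80: ŷ = 17 + 80 = 97; r = 101 − 97 = 4
x=85: ŷ = 17 + 85 = 102; r = 103 − 102 = 1
Largest |r| is 6 at x = 75, residual -6.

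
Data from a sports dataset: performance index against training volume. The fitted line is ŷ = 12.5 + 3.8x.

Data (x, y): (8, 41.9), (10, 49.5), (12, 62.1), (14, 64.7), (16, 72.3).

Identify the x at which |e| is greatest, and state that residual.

x = 12, e = 4

x=8: ŷ = 12.5 + 3.8·8 = 42.9; e = 41.9 − 42.9 = -1
x=10: ŷ = 12.5 + 3.8·10 = 50.5; e = 49.5 − 50.5 = -1
x=12: ŷ = 12.5 + 3.8·12 = 58.1; e = 62.1 − 58.1 = 4
x=14: ŷ = 12.5 + 3.8·14 = 65.7; e = 64.7 − 65.7 = -1
x=16: ŷ = 12.5 + 3.8·16 = 73.3; e = 72.3 − 73.3 = -1
Largest |e| is 4 at x = 12, residual 4.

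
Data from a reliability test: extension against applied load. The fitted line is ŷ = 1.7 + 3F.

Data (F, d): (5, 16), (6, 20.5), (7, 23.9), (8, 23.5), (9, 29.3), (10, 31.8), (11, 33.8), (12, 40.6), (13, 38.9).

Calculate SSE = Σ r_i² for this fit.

F=5: ŷ = 1.7 + 3·5 = 16.7; r = 16 − 16.7 = -0.7
F=6: ŷ = 1.7 + 3·6 = 19.7; r = 20.5 − 19.7 = 0.8
F=7: ŷ = 1.7 + 3·7 = 22.7; r = 23.9 − 22.7 = 1.2
F=8: ŷ = 1.7 + 3·8 = 25.7; r = 23.5 − 25.7 = -2.2
F=9: ŷ = 1.7 + 3·9 = 28.7; r = 29.3 − 28.7 = 0.6
F=10: ŷ = 1.7 + 3·10 = 31.7; r = 31.8 − 31.7 = 0.1
F=11: ŷ = 1.7 + 3·11 = 34.7; r = 33.8 − 34.7 = -0.9
F=12: ŷ = 1.7 + 3·12 = 37.7; r = 40.6 − 37.7 = 2.9
F=13: ŷ = 1.7 + 3·13 = 40.7; r = 38.9 − 40.7 = -1.8
SSE = 0.49 + 0.64 + 1.44 + 4.84 + 0.36 + 0.01 + 0.81 + 8.41 + 3.24 = 20.24

SSE = 20.24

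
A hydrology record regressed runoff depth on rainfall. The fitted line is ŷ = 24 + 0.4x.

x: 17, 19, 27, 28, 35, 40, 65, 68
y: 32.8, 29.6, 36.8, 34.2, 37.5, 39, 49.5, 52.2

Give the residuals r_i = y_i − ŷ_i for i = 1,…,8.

2, -2, 2, -1, -0.5, -1, -0.5, 1

x=17: ŷ = 24 + 0.4·17 = 30.8; r = 32.8 − 30.8 = 2
x=19: ŷ = 24 + 0.4·19 = 31.6; r = 29.6 − 31.6 = -2
x=27: ŷ = 24 + 0.4·27 = 34.8; r = 36.8 − 34.8 = 2
x=28: ŷ = 24 + 0.4·28 = 35.2; r = 34.2 − 35.2 = -1
x=35: ŷ = 24 + 0.4·35 = 38; r = 37.5 − 38 = -0.5
x=40: ŷ = 24 + 0.4·40 = 40; r = 39 − 40 = -1
x=65: ŷ = 24 + 0.4·65 = 50; r = 49.5 − 50 = -0.5
x=68: ŷ = 24 + 0.4·68 = 51.2; r = 52.2 − 51.2 = 1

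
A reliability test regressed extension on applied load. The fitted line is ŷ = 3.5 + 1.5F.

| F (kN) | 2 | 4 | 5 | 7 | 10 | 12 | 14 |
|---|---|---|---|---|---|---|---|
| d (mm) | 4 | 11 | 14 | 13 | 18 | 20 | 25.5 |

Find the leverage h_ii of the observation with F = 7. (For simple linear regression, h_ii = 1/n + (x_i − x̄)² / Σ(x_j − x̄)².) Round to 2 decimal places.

F̄ = (2 + 4 + 5 + 7 + 10 + 12 + 14)/7 = 7.71429
Σ(F − F̄)² = 32.6531 + 13.7959 + 7.36735 + 0.510204 + 5.22449 + 18.3673 + 39.5102 = 117.429
h = 1/7 + (-0.714286)²/117.429 = 0.142857 + 0.0043448 = 0.15

h = 0.15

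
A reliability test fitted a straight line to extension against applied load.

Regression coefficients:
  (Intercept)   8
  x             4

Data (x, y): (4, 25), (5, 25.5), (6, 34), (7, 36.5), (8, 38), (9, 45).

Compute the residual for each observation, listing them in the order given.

x=4: ŷ = 8 + 4·4 = 24; r = 25 − 24 = 1
x=5: ŷ = 8 + 4·5 = 28; r = 25.5 − 28 = -2.5
x=6: ŷ = 8 + 4·6 = 32; r = 34 − 32 = 2
x=7: ŷ = 8 + 4·7 = 36; r = 36.5 − 36 = 0.5
x=8: ŷ = 8 + 4·8 = 40; r = 38 − 40 = -2
x=9: ŷ = 8 + 4·9 = 44; r = 45 − 44 = 1

1, -2.5, 2, 0.5, -2, 1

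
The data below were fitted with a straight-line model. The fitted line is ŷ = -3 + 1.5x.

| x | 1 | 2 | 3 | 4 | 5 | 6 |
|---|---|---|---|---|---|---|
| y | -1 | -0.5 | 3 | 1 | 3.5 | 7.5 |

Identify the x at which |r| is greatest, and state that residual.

x=1: ŷ = -3 + 1.5·1 = -1.5; r = -1 − (-1.5) = 0.5
x=2: ŷ = -3 + 1.5·2 = 0; r = -0.5 − 0 = -0.5
x=3: ŷ = -3 + 1.5·3 = 1.5; r = 3 − 1.5 = 1.5
x=4: ŷ = -3 + 1.5·4 = 3; r = 1 − 3 = -2
x=5: ŷ = -3 + 1.5·5 = 4.5; r = 3.5 − 4.5 = -1
x=6: ŷ = -3 + 1.5·6 = 6; r = 7.5 − 6 = 1.5
Largest |r| is 2 at x = 4, residual -2.

x = 4, r = -2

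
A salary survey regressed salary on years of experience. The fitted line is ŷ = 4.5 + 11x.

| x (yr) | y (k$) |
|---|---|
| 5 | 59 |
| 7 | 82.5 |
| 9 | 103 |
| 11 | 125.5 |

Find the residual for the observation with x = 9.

ŷ = 4.5 + 11·9 = 103.5
e = 103 − 103.5 = -0.5

e = -0.5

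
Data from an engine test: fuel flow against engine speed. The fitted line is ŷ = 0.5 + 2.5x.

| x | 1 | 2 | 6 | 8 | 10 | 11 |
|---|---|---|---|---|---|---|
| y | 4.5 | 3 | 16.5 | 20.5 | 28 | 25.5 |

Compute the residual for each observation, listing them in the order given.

1.5, -2.5, 1, 0, 2.5, -2.5

x=1: ŷ = 0.5 + 2.5·1 = 3; e = 4.5 − 3 = 1.5
x=2: ŷ = 0.5 + 2.5·2 = 5.5; e = 3 − 5.5 = -2.5
x=6: ŷ = 0.5 + 2.5·6 = 15.5; e = 16.5 − 15.5 = 1
x=8: ŷ = 0.5 + 2.5·8 = 20.5; e = 20.5 − 20.5 = 0
x=10: ŷ = 0.5 + 2.5·10 = 25.5; e = 28 − 25.5 = 2.5
x=11: ŷ = 0.5 + 2.5·11 = 28; e = 25.5 − 28 = -2.5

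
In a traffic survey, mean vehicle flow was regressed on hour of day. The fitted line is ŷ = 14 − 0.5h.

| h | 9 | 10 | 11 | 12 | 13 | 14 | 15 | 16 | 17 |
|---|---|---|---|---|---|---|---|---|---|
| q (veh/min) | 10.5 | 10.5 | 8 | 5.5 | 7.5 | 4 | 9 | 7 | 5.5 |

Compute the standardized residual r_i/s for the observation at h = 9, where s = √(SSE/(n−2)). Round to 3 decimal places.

h=9: ŷ = 14 − 0.5·9 = 9.5; r = 10.5 − 9.5 = 1
h=10: ŷ = 14 − 0.5·10 = 9; r = 10.5 − 9 = 1.5
h=11: ŷ = 14 − 0.5·11 = 8.5; r = 8 − 8.5 = -0.5
h=12: ŷ = 14 − 0.5·12 = 8; r = 5.5 − 8 = -2.5
h=13: ŷ = 14 − 0.5·13 = 7.5; r = 7.5 − 7.5 = 0
h=14: ŷ = 14 − 0.5·14 = 7; r = 4 − 7 = -3
h=15: ŷ = 14 − 0.5·15 = 6.5; r = 9 − 6.5 = 2.5
h=16: ŷ = 14 − 0.5·16 = 6; r = 7 − 6 = 1
h=17: ŷ = 14 − 0.5·17 = 5.5; r = 5.5 − 5.5 = 0
SSE = 1 + 2.25 + 0.25 + 6.25 + 0 + 9 + 6.25 + 1 + 0 = 26
s = √(26/7) = 1.92725
r/s = 1 / 1.92725 = 0.519

0.519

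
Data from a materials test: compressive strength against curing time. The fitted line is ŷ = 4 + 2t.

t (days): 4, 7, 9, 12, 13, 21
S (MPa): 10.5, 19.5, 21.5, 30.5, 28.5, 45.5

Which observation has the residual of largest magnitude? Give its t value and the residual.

t=4: ŷ = 4 + 2·4 = 12; r = 10.5 − 12 = -1.5
t=7: ŷ = 4 + 2·7 = 18; r = 19.5 − 18 = 1.5
t=9: ŷ = 4 + 2·9 = 22; r = 21.5 − 22 = -0.5
t=12: ŷ = 4 + 2·12 = 28; r = 30.5 − 28 = 2.5
t=13: ŷ = 4 + 2·13 = 30; r = 28.5 − 30 = -1.5
t=21: ŷ = 4 + 2·21 = 46; r = 45.5 − 46 = -0.5
Largest |r| is 2.5 at t = 12, residual 2.5.

t = 12, r = 2.5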